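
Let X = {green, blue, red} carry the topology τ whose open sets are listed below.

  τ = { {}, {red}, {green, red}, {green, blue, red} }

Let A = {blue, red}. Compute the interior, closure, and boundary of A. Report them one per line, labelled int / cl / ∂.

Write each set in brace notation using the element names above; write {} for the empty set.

int(A) = {red}
cl(A)  = {green, blue, red}
∂A     = {green, blue}

U open, U⊆A: {}, {red}. int(A) = ⋃ = {red}
X∖A={green}, int(X∖A)={}, hence cl(A)={green, blue, red}
∂A: remove int from cl → {green, blue}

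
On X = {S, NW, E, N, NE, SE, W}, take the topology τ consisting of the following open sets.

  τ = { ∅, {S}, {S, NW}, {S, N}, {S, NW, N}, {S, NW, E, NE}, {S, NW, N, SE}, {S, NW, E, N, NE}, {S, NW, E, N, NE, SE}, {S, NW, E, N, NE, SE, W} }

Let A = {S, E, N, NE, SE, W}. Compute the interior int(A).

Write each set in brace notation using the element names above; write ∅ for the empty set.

U open, U⊆A: ∅, {S}, {S, N}. int(A) = ⋃ = {S, N}

{S, N}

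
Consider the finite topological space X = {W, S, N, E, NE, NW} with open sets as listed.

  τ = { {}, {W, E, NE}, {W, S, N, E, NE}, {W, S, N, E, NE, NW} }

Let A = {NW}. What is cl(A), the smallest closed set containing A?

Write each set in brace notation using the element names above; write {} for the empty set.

{NW}

closure: X∖int(X∖A) = X∖{W, S, N, E, NE} = {NW}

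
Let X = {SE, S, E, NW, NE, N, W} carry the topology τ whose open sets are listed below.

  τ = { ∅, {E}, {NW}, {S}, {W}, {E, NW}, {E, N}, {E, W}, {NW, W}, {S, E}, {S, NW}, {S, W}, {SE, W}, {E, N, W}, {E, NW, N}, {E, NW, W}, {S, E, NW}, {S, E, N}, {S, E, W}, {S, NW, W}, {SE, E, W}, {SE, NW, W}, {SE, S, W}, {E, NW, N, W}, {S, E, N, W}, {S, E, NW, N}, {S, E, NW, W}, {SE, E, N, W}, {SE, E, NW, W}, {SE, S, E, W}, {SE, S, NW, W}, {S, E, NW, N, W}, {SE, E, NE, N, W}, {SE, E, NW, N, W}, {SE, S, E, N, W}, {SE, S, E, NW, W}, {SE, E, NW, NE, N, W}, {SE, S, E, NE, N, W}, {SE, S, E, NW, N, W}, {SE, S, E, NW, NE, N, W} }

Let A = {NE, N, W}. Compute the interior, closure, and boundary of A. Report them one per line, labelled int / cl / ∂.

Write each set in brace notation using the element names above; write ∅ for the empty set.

int(A) = {W}
cl(A)  = {SE, NE, N, W}
∂A     = {SE, NE, N}

opens ⊆ A: ∅, {W}; union → int = {W}
complement {SE, S, E, NW}; its interior {S, E, NW}; cl(A) = X∖{S, E, NW} = {SE, NE, N, W}
boundary = {SE, NE, N, W} ∖ {W} = {SE, NE, N}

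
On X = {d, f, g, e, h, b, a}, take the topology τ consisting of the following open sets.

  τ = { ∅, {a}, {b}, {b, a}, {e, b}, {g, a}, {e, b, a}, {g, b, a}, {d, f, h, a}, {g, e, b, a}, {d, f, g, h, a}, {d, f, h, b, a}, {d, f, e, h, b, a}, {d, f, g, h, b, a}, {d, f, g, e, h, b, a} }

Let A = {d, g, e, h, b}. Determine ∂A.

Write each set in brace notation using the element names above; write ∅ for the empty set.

U open, U⊆A: ∅, {b}, {e, b}. int(A) = ⋃ = {e, b}
X∖A={f, a}, int(X∖A)={a}, hence cl(A)={d, f, g, e, h, b}
∂A: remove int from cl → {d, f, g, h}

{d, f, g, h}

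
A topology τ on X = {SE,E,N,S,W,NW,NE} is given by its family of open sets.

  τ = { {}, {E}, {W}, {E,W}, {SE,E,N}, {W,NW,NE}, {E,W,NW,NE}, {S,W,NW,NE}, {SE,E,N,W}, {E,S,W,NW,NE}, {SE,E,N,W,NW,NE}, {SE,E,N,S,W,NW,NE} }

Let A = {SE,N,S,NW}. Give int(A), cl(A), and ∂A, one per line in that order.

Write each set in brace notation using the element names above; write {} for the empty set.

open subsets of A: {}; so int(A) = {}
closure: X∖int(X∖A) = X∖{E,W} = {SE,N,S,NW,NE}
∂A = {SE,N,S,NW,NE} minus {} = {SE,N,S,NW,NE}

int(A) = {}
cl(A)  = {SE,N,S,NW,NE}
∂A     = {SE,N,S,NW,NE}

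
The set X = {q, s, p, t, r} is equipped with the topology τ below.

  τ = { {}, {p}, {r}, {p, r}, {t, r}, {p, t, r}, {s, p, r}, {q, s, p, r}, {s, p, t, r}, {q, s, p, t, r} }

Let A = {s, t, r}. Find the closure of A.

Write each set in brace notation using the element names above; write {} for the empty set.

{q, s, t, r}

complement {q, p}; its interior {p}; cl(A) = X∖{p} = {q, s, t, r}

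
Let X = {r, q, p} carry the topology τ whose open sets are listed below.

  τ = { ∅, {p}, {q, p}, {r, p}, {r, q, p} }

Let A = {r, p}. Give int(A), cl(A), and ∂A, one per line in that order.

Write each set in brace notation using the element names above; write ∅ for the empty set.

interior: largest open inside A is {r, p} (from ∅, {p}, {r, p})
cl via duality: int({q}) = ∅, so X∖∅ = {r, q, p}
cl∖int = {q}

int(A) = {r, p}
cl(A)  = {r, q, p}
∂A     = {q}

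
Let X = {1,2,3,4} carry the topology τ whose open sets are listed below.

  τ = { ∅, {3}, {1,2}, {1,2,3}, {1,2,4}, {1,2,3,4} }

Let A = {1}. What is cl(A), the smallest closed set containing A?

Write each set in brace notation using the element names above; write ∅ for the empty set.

{1,2,4}

X∖A={2,3,4}, int(X∖A)={3}, hence cl(A)={1,2,4}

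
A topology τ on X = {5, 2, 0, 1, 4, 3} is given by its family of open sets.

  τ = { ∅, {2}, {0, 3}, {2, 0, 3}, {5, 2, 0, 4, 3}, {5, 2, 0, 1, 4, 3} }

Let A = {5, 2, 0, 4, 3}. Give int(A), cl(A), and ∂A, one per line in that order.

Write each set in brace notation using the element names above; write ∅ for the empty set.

int(A) = {5, 2, 0, 4, 3}
cl(A)  = {5, 2, 0, 1, 4, 3}
∂A     = {1}

interior: largest open inside A is {5, 2, 0, 4, 3} (from ∅, {2}, {0, 3}, {2, 0, 3}, {5, 2, 0, 4, 3})
cl via duality: int({1}) = ∅, so X∖∅ = {5, 2, 0, 1, 4, 3}
cl∖int = {1}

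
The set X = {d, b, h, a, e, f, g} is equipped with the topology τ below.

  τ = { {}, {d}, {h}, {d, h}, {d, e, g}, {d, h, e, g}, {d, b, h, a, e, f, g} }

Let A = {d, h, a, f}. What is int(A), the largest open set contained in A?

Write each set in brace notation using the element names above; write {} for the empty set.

{d, h}

open subsets of A: {}, {h}, {d}, {d, h}; so int(A) = {d, h}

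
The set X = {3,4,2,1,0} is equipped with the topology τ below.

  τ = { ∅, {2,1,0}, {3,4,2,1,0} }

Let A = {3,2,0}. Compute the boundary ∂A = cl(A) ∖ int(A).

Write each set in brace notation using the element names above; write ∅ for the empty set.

open subsets of A: ∅; so int(A) = ∅
closure: X∖int(X∖A) = X∖∅ = {3,4,2,1,0}
∂A = {3,4,2,1,0} minus ∅ = {3,4,2,1,0}

{3,4,2,1,0}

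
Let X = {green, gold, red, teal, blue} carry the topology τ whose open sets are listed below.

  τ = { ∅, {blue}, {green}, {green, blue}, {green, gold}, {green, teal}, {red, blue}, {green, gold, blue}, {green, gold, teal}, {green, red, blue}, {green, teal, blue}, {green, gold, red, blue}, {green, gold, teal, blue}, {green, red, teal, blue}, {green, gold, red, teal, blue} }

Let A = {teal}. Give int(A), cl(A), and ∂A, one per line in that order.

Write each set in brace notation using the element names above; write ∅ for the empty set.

int(A) = ∅
cl(A)  = {teal}
∂A     = {teal}

interior: largest open inside A is ∅ (from ∅)
cl via duality: int({green, gold, red, blue}) = {green, gold, red, blue}, so X∖{green, gold, red, blue} = {teal}
cl∖int = {teal}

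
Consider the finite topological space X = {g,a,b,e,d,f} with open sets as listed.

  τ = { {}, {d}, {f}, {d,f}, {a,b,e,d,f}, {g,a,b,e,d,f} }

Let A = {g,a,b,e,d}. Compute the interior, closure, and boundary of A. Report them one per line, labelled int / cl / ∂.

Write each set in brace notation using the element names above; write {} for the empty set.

opens ⊆ A: {}, {d}; union → int = {d}
complement {f}; its interior {f}; cl(A) = X∖{f} = {g,a,b,e,d}
boundary = {g,a,b,e,d} ∖ {d} = {g,a,b,e}

int(A) = {d}
cl(A)  = {g,a,b,e,d}
∂A     = {g,a,b,e}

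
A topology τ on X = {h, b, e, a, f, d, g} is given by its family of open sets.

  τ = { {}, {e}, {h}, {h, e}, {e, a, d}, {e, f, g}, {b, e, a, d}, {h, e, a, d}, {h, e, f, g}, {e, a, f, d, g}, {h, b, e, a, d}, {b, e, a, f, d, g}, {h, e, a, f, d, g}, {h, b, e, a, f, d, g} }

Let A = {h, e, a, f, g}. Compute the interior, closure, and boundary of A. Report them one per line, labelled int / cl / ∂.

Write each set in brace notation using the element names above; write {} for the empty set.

interior: largest open inside A is {h, e, f, g} (from {}, {e}, {h}, {h, e}, {e, f, g}, {h, e, f, g})
cl via duality: int({b, d}) = {}, so X∖{} = {h, b, e, a, f, d, g}
cl∖int = {b, a, d}

int(A) = {h, e, f, g}
cl(A)  = {h, b, e, a, f, d, g}
∂A     = {b, a, d}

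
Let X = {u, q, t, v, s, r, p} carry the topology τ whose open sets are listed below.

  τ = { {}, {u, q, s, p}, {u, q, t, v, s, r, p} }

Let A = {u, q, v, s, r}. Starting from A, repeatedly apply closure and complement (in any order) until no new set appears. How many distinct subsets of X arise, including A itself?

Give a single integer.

X∖A={t, p}, int(X∖A)={}, hence cl(A)={u, q, t, v, s, r, p}
Orbit (k=closure, c=complement):
  1. A     = {u, q, v, s, r}
  2. kA    = {u, q, t, v, s, r, p}
  3. cA    = {t, p}
  4. ckA   = {}
(closed under both — stop)

4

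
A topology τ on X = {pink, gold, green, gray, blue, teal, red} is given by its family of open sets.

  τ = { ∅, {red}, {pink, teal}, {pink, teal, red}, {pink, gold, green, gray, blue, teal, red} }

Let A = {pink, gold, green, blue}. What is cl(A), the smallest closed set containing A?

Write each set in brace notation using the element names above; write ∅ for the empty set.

{pink, gold, green, gray, blue, teal}

closure: X∖int(X∖A) = X∖{red} = {pink, gold, green, gray, blue, teal}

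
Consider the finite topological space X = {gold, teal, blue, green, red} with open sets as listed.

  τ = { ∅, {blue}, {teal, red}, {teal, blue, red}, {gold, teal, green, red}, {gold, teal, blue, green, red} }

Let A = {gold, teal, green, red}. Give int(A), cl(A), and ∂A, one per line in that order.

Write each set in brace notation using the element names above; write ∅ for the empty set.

int(A) = {gold, teal, green, red}
cl(A)  = {gold, teal, green, red}
∂A     = ∅

open subsets of A: ∅, {teal, red}, {gold, teal, green, red}; so int(A) = {gold, teal, green, red}
closure: X∖int(X∖A) = X∖{blue} = {gold, teal, green, red}
∂A = {gold, teal, green, red} minus {gold, teal, green, red} = ∅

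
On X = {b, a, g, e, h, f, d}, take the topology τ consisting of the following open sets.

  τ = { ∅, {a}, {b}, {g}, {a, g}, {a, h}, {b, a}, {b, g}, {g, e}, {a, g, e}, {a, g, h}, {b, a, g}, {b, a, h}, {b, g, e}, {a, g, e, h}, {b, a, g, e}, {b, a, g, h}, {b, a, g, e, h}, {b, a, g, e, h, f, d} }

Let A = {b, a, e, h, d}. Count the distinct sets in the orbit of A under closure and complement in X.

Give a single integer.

8

X∖A={g, f}, int(X∖A)={g}, hence cl(A)={b, a, e, h, f, d}
Orbit (k=closure, c=complement):
  1. A     = {b, a, e, h, d}
  2. kA    = {b, a, e, h, f, d}
  3. cA    = {g, f}
  4. ckA   = {g}
  5. kcA   = {g, e, f, d}
  6. ckcA  = {b, a, h}
  7. kckcA = {b, a, h, f, d}
  8. ckckcA = {g, e}
(closed under both — stop)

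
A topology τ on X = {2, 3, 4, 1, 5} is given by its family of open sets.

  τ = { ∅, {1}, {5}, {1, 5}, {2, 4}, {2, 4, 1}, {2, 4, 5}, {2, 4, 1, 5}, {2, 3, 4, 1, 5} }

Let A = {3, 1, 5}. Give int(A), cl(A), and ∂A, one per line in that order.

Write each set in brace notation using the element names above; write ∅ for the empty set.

int(A) = {1, 5}
cl(A)  = {3, 1, 5}
∂A     = {3}

opens ⊆ A: ∅, {5}, {1}, {1, 5}; union → int = {1, 5}
complement {2, 4}; its interior {2, 4}; cl(A) = X∖{2, 4} = {3, 1, 5}
boundary = {3, 1, 5} ∖ {1, 5} = {3}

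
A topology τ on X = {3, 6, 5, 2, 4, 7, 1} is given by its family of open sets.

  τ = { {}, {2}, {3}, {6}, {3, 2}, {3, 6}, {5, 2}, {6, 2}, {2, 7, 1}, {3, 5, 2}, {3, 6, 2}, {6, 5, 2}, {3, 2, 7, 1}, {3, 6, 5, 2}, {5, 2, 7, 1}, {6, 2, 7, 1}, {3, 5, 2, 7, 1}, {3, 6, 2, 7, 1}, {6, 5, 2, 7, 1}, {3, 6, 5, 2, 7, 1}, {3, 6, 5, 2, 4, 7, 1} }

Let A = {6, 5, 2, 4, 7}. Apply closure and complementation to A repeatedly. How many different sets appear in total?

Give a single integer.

8

cl via duality: int({3, 1}) = {3}, so X∖{3} = {6, 5, 2, 4, 7, 1}
Write k for closure, c for complement:
  1. A     = {6, 5, 2, 4, 7}
  2. kA    = {6, 5, 2, 4, 7, 1}
  3. cA    = {3, 1}
  4. ckA   = {3}
  5. kcA   = {3, 4, 7, 1}
  6. kckA  = {3, 4}
  7. ckcA  = {6, 5, 2}
  8. ckckA = {6, 5, 2, 7, 1}
applying k or c yields no new set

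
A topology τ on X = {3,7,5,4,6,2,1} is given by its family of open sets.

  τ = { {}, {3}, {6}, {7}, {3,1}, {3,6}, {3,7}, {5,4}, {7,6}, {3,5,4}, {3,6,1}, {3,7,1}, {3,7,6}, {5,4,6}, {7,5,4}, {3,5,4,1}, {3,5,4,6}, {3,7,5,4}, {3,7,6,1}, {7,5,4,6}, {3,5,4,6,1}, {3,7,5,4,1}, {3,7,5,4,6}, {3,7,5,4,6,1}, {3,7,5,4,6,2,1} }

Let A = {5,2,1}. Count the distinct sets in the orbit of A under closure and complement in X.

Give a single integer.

closure: X∖int(X∖A) = X∖{3,7,6} = {5,4,2,1}
Let k=closure and c=complement:
  1. A     = {5,2,1}
  2. kA    = {5,4,2,1}
  3. cA    = {3,7,4,6}
  4. ckA   = {3,7,6}
  5. kcA   = {3,7,5,4,6,2,1}
  6. kckA  = {3,7,6,2,1}
  7. ckcA  = {}
  8. ckckA = {5,4}
  9. kckckA = {5,4,2}
  10. ckckckA = {3,7,6,1}
— saturated at 10

10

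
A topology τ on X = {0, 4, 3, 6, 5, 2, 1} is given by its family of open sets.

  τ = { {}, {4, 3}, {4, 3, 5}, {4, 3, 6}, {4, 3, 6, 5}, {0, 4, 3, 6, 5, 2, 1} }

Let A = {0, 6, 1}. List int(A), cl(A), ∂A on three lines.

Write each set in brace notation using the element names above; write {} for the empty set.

int(A) = {}
cl(A)  = {0, 6, 2, 1}
∂A     = {0, 6, 2, 1}

open subsets of A: {}; so int(A) = {}
closure: X∖int(X∖A) = X∖{4, 3, 5} = {0, 6, 2, 1}
∂A = {0, 6, 2, 1} minus {} = {0, 6, 2, 1}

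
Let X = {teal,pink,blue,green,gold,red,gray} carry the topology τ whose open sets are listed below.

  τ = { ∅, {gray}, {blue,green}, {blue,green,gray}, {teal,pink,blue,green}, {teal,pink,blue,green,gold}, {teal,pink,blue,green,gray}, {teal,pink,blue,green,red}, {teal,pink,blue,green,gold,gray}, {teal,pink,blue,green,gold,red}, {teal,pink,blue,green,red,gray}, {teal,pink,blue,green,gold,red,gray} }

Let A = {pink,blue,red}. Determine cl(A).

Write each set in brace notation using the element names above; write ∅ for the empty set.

complement {teal,green,gold,gray}; its interior {gray}; cl(A) = X∖{gray} = {teal,pink,blue,green,gold,red}

{teal,pink,blue,green,gold,red}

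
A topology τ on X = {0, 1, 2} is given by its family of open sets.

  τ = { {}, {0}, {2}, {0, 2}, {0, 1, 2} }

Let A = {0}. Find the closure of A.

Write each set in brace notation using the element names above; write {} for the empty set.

{0, 1}

X∖A={1, 2}, int(X∖A)={2}, hence cl(A)={0, 1}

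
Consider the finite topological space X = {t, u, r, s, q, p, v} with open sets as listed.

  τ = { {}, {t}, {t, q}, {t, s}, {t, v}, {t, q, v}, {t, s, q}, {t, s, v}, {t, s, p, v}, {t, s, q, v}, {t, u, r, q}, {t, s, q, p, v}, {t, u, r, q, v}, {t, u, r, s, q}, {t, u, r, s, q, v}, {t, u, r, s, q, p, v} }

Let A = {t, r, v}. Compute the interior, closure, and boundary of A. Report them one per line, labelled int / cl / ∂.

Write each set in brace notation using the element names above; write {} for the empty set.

open subsets of A: {}, {t}, {t, v}; so int(A) = {t, v}
closure: X∖int(X∖A) = X∖{} = {t, u, r, s, q, p, v}
∂A = {t, u, r, s, q, p, v} minus {t, v} = {u, r, s, q, p}

int(A) = {t, v}
cl(A)  = {t, u, r, s, q, p, v}
∂A     = {u, r, s, q, p}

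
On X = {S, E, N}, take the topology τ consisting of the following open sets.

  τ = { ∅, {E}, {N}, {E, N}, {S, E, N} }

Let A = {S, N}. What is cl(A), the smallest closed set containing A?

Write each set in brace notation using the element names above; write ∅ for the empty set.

{S, N}

complement {E}; its interior {E}; cl(A) = X∖{E} = {S, N}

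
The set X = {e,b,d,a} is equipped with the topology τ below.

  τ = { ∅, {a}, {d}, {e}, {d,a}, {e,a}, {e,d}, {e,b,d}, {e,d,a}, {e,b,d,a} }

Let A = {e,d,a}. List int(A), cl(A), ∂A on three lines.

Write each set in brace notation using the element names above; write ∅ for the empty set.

int(A) = {e,d,a}
cl(A)  = {e,b,d,a}
∂A     = {b}

U open, U⊆A: ∅, {e}, {d}, {a}, {e,a}, {e,d}, {d,a}, {e,d,a}. int(A) = ⋃ = {e,d,a}
X∖A={b}, int(X∖A)=∅, hence cl(A)={e,b,d,a}
∂A: remove int from cl → {b}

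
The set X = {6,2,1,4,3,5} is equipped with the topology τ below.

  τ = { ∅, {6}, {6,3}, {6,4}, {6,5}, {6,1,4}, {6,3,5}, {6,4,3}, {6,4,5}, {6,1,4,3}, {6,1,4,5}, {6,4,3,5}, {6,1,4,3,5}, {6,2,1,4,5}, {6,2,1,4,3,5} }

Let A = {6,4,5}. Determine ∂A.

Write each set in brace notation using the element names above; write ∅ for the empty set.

interior: largest open inside A is {6,4,5} (from ∅, {6}, {6,5}, {6,4}, {6,4,5})
cl via duality: int({2,1,3}) = ∅, so X∖∅ = {6,2,1,4,3,5}
cl∖int = {2,1,3}

{2,1,3}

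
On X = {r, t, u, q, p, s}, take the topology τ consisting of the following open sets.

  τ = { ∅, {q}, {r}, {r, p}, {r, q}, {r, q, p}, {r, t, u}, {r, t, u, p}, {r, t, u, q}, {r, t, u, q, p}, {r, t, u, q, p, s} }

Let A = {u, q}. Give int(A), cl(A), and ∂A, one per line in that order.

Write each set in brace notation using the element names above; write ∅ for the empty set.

int(A) = {q}
cl(A)  = {t, u, q, s}
∂A     = {t, u, s}

open subsets of A: ∅, {q}; so int(A) = {q}
closure: X∖int(X∖A) = X∖{r, p} = {t, u, q, s}
∂A = {t, u, q, s} minus {q} = {t, u, s}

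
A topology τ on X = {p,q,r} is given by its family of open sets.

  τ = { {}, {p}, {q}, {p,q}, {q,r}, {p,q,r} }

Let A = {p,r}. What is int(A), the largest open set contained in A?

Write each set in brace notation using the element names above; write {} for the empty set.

open subsets of A: {}, {p}; so int(A) = {p}

{p}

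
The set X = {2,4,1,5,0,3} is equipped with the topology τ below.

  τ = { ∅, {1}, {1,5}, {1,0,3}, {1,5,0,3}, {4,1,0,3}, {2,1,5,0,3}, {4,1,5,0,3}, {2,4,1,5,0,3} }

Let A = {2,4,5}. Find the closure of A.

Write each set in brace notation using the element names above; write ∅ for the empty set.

{2,4,5}

complement {1,0,3}; its interior {1,0,3}; cl(A) = X∖{1,0,3} = {2,4,5}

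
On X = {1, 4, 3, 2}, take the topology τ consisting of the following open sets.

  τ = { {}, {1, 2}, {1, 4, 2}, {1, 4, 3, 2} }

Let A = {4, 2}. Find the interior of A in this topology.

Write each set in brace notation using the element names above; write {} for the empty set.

{}

opens ⊆ A: {}; union → int = {}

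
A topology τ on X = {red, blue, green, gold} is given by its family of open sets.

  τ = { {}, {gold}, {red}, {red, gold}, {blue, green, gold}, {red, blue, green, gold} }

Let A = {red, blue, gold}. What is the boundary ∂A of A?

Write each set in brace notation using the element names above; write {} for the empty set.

{blue, green}

U open, U⊆A: {}, {red}, {gold}, {red, gold}. int(A) = ⋃ = {red, gold}
X∖A={green}, int(X∖A)={}, hence cl(A)={red, blue, green, gold}
∂A: remove int from cl → {blue, green}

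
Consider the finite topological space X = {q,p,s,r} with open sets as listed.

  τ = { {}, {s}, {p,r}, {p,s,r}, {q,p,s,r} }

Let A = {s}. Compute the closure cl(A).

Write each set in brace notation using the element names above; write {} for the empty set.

{q,s}

cl via duality: int({q,p,r}) = {p,r}, so X∖{p,r} = {q,s}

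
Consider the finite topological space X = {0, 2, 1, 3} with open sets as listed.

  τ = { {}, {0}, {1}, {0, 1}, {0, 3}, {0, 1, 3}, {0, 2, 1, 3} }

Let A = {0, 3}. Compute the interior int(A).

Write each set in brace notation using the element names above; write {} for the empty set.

{0, 3}

U open, U⊆A: {}, {0}, {0, 3}. int(A) = ⋃ = {0, 3}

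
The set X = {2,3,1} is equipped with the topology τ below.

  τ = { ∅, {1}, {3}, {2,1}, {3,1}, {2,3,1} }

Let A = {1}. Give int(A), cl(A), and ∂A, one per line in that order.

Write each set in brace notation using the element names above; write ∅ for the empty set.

int(A) = {1}
cl(A)  = {2,1}
∂A     = {2}

U open, U⊆A: ∅, {1}. int(A) = ⋃ = {1}
X∖A={2,3}, int(X∖A)={3}, hence cl(A)={2,1}
∂A: remove int from cl → {2}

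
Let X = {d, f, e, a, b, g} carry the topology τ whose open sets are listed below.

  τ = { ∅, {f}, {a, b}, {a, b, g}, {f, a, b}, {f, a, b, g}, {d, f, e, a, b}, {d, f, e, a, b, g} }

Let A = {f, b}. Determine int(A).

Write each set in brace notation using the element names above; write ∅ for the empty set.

interior: largest open inside A is {f} (from ∅, {f})

{f}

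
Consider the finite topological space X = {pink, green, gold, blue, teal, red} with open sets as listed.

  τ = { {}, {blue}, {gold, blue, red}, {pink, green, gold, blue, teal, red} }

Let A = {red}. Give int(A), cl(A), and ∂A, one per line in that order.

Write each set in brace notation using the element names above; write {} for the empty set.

int(A) = {}
cl(A)  = {pink, green, gold, teal, red}
∂A     = {pink, green, gold, teal, red}

interior: largest open inside A is {} (from {})
cl via duality: int({pink, green, gold, blue, teal}) = {blue}, so X∖{blue} = {pink, green, gold, teal, red}
cl∖int = {pink, green, gold, teal, red}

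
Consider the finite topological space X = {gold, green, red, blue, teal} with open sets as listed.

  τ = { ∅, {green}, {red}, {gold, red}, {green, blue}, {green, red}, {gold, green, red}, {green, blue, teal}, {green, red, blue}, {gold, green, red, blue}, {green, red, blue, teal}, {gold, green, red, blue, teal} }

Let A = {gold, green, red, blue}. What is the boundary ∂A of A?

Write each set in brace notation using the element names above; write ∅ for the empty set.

U open, U⊆A: ∅, {red}, {green}, {gold, red}, {green, blue}, {green, red}, {gold, green, red}, {green, red, blue}, {gold, green, red, blue}. int(A) = ⋃ = {gold, green, red, blue}
X∖A={teal}, int(X∖A)=∅, hence cl(A)={gold, green, red, blue, teal}
∂A: remove int from cl → {teal}

{teal}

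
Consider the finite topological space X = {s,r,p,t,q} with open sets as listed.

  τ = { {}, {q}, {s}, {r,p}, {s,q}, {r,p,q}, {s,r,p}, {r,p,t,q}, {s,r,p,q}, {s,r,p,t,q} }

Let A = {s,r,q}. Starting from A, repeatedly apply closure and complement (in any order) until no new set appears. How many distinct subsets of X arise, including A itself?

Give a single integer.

closure: X∖int(X∖A) = X∖{} = {s,r,p,t,q}
Let k=closure and c=complement:
  1. A     = {s,r,q}
  2. kA    = {s,r,p,t,q}
  3. cA    = {p,t}
  4. ckA   = {}
  5. kcA   = {r,p,t}
  6. ckcA  = {s,q}
  7. kckcA = {s,t,q}
  8. ckckcA = {r,p}
— saturated at 8

8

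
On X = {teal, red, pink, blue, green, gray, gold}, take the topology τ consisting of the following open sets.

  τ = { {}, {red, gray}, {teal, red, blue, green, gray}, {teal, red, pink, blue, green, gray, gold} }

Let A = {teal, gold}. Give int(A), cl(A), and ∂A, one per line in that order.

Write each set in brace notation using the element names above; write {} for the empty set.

int(A) = {}
cl(A)  = {teal, pink, blue, green, gold}
∂A     = {teal, pink, blue, green, gold}

interior: largest open inside A is {} (from {})
cl via duality: int({red, pink, blue, green, gray}) = {red, gray}, so X∖{red, gray} = {teal, pink, blue, green, gold}
cl∖int = {teal, pink, blue, green, gold}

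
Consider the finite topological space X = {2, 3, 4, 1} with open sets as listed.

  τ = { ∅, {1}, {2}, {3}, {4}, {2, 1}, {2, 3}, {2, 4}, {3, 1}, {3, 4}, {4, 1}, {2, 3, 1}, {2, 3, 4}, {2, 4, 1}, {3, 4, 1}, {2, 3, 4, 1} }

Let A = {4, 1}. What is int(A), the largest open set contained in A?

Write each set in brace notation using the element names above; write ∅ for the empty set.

{4, 1}

open subsets of A: ∅, {1}, {4}, {4, 1}; so int(A) = {4, 1}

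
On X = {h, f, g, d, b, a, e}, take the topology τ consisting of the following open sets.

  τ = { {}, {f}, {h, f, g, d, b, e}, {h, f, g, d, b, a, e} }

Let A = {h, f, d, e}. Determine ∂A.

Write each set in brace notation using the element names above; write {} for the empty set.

{h, g, d, b, a, e}

open subsets of A: {}, {f}; so int(A) = {f}
closure: X∖int(X∖A) = X∖{} = {h, f, g, d, b, a, e}
∂A = {h, f, g, d, b, a, e} minus {f} = {h, g, d, b, a, e}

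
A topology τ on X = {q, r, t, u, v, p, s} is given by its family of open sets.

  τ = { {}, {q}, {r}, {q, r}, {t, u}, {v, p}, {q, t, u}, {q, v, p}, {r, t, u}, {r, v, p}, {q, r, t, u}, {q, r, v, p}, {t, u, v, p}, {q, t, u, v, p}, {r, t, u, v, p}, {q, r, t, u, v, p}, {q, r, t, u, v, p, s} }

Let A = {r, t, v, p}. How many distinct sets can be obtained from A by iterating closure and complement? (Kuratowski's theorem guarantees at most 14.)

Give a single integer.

X∖A={q, u, s}, int(X∖A)={q}, hence cl(A)={r, t, u, v, p, s}
Orbit (k=closure, c=complement):
  1. A     = {r, t, v, p}
  2. kA    = {r, t, u, v, p, s}
  3. cA    = {q, u, s}
  4. ckA   = {q}
  5. kcA   = {q, t, u, s}
  6. kckA  = {q, s}
  7. ckcA  = {r, v, p}
  8. ckckA = {r, t, u, v, p}
  9. kckcA = {r, v, p, s}
  10. ckckcA = {q, t, u}
(closed under both — stop)

10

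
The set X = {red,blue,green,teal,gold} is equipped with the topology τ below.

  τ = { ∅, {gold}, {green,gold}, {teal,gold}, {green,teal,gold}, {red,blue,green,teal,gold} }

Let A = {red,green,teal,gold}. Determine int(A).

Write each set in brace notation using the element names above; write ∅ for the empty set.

opens ⊆ A: ∅, {gold}, {green,gold}, {teal,gold}, {green,teal,gold}; union → int = {green,teal,gold}

{green,teal,gold}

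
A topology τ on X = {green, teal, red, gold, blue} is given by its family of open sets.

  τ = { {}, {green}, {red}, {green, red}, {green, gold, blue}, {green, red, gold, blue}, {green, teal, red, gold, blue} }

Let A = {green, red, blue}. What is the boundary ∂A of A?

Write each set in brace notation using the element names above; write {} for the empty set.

{teal, gold, blue}

U open, U⊆A: {}, {red}, {green}, {green, red}. int(A) = ⋃ = {green, red}
X∖A={teal, gold}, int(X∖A)={}, hence cl(A)={green, teal, red, gold, blue}
∂A: remove int from cl → {teal, gold, blue}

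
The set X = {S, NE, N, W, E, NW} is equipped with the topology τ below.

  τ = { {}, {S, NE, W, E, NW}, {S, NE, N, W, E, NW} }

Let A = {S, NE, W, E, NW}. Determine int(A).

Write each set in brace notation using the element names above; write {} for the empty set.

{S, NE, W, E, NW}

open subsets of A: {}, {S, NE, W, E, NW}; so int(A) = {S, NE, W, E, NW}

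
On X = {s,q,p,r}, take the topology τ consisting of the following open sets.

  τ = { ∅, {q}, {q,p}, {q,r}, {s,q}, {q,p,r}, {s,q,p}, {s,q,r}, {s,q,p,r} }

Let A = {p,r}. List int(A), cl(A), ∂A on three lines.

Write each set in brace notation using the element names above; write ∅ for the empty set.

open subsets of A: ∅; so int(A) = ∅
closure: X∖int(X∖A) = X∖{s,q} = {p,r}
∂A = {p,r} minus ∅ = {p,r}

int(A) = ∅
cl(A)  = {p,r}
∂A     = {p,r}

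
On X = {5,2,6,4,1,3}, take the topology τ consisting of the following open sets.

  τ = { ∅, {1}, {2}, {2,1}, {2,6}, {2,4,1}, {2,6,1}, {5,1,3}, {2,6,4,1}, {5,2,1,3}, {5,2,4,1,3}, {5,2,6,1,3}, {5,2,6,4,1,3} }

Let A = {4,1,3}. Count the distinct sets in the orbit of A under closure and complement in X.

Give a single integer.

X∖A={5,2,6}, int(X∖A)={2,6}, hence cl(A)={5,4,1,3}
Orbit (k=closure, c=complement):
  1. A     = {4,1,3}
  2. kA    = {5,4,1,3}
  3. cA    = {5,2,6}
  4. ckA   = {2,6}
  5. kcA   = {5,2,6,4,3}
  6. kckA  = {2,6,4}
  7. ckcA  = {1}
  8. ckckA = {5,1,3}
(closed under both — stop)

8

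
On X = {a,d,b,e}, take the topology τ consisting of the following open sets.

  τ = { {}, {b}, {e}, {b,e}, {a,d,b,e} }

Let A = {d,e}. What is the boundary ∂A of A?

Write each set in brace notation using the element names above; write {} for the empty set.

open subsets of A: {}, {e}; so int(A) = {e}
closure: X∖int(X∖A) = X∖{b} = {a,d,e}
∂A = {a,d,e} minus {e} = {a,d}

{a,d}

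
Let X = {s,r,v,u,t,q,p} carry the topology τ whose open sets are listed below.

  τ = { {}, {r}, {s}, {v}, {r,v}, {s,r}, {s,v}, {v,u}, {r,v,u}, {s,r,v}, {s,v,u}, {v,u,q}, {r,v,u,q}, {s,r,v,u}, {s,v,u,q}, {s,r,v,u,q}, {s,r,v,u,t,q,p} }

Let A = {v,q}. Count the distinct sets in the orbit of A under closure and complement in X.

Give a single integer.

8

X∖A={s,r,u,t,p}, int(X∖A)={s,r}, hence cl(A)={v,u,t,q,p}
Orbit (k=closure, c=complement):
  1. A     = {v,q}
  2. kA    = {v,u,t,q,p}
  3. cA    = {s,r,u,t,p}
  4. ckA   = {s,r}
  5. kcA   = {s,r,u,t,q,p}
  6. kckA  = {s,r,t,p}
  7. ckcA  = {v}
  8. ckckA = {v,u,q}
(closed under both — stop)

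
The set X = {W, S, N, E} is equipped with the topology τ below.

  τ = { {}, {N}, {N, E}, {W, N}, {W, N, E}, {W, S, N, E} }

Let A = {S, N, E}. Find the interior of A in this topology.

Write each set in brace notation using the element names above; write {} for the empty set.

opens ⊆ A: {}, {N}, {N, E}; union → int = {N, E}

{N, E}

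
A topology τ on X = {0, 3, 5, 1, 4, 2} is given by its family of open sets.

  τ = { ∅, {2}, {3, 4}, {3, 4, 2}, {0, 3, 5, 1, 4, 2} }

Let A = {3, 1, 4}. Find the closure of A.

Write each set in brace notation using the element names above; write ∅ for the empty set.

{0, 3, 5, 1, 4}

closure: X∖int(X∖A) = X∖{2} = {0, 3, 5, 1, 4}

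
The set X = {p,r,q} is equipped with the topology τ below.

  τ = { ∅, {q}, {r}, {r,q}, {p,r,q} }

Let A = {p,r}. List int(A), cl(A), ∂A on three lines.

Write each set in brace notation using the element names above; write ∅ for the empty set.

open subsets of A: ∅, {r}; so int(A) = {r}
closure: X∖int(X∖A) = X∖{q} = {p,r}
∂A = {p,r} minus {r} = {p}

int(A) = {r}
cl(A)  = {p,r}
∂A     = {p}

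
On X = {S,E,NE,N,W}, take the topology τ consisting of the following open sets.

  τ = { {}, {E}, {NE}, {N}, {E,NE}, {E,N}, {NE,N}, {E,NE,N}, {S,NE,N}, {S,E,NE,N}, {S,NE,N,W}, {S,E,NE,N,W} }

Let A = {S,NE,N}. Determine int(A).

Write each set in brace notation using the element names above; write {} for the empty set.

interior: largest open inside A is {S,NE,N} (from {}, {N}, {NE}, {NE,N}, {S,NE,N})

{S,NE,N}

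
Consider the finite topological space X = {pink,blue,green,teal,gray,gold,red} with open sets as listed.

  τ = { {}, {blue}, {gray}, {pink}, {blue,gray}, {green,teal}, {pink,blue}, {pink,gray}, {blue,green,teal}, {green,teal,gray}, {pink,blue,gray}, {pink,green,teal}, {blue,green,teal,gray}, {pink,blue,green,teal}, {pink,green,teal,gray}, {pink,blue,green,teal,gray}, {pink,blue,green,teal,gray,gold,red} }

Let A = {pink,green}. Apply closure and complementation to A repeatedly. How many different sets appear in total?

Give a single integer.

complement {blue,teal,gray,gold,red}; its interior {blue,gray}; cl(A) = X∖{blue,gray} = {pink,green,teal,gold,red}
With k = closure, c = complement:
  1. A     = {pink,green}
  2. kA    = {pink,green,teal,gold,red}
  3. cA    = {blue,teal,gray,gold,red}
  4. ckA   = {blue,gray}
  5. kcA   = {blue,green,teal,gray,gold,red}
  6. kckA  = {blue,gray,gold,red}
  7. ckcA  = {pink}
  8. ckckA = {pink,green,teal}
  9. kckcA = {pink,gold,red}
  10. ckckcA = {blue,green,teal,gray}
k, c of each give nothing new

10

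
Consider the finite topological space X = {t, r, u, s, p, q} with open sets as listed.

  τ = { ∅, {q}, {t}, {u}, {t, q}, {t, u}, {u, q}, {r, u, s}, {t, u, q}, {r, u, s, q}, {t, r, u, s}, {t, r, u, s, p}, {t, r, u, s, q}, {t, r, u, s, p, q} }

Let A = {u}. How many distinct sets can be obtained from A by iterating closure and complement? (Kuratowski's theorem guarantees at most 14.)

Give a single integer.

closure: X∖int(X∖A) = X∖{t, q} = {r, u, s, p}
Let k=closure and c=complement:
  1. A     = {u}
  2. kA    = {r, u, s, p}
  3. cA    = {t, r, s, p, q}
  4. ckA   = {t, q}
  5. kckA  = {t, p, q}
  6. ckckA = {r, u, s}
— saturated at 6

6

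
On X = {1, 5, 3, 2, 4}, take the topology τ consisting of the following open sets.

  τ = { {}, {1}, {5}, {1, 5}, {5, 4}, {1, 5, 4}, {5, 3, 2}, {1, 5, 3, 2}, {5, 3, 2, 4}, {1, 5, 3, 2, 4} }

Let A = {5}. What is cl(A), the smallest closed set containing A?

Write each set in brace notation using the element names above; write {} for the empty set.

closure: X∖int(X∖A) = X∖{1} = {5, 3, 2, 4}

{5, 3, 2, 4}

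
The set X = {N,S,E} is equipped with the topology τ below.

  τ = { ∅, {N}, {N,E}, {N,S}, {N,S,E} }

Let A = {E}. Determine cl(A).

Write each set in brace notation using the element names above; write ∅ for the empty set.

{E}

cl via duality: int({N,S}) = {N,S}, so X∖{N,S} = {E}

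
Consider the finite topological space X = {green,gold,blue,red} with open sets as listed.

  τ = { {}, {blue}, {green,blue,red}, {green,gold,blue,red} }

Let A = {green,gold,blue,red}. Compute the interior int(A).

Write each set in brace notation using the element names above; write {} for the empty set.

{green,gold,blue,red}

interior: largest open inside A is {green,gold,blue,red} (from {}, {blue}, {green,blue,red}, {green,gold,blue,red})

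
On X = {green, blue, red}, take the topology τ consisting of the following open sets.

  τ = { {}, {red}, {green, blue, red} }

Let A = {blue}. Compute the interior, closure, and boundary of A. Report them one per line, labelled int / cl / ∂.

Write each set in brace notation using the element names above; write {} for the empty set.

int(A) = {}
cl(A)  = {green, blue}
∂A     = {green, blue}

open subsets of A: {}; so int(A) = {}
closure: X∖int(X∖A) = X∖{red} = {green, blue}
∂A = {green, blue} minus {} = {green, blue}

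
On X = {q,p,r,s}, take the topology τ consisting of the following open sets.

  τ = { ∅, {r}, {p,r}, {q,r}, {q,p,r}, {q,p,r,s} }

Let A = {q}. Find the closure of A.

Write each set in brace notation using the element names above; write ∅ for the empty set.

closure: X∖int(X∖A) = X∖{p,r} = {q,s}

{q,s}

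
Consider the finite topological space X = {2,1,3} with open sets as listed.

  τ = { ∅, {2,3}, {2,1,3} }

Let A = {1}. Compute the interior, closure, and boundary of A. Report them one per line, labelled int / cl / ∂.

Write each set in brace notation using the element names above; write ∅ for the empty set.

interior: largest open inside A is ∅ (from ∅)
cl via duality: int({2,3}) = {2,3}, so X∖{2,3} = {1}
cl∖int = {1}

int(A) = ∅
cl(A)  = {1}
∂A     = {1}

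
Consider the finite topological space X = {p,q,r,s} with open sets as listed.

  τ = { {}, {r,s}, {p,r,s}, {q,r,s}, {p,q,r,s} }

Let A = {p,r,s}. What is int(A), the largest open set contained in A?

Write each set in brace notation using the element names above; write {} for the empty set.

interior: largest open inside A is {p,r,s} (from {}, {r,s}, {p,r,s})

{p,r,s}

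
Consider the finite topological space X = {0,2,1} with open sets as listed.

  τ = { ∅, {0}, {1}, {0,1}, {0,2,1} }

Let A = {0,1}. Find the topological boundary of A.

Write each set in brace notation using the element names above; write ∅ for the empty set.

{2}

open subsets of A: ∅, {0}, {1}, {0,1}; so int(A) = {0,1}
closure: X∖int(X∖A) = X∖∅ = {0,2,1}
∂A = {0,2,1} minus {0,1} = {2}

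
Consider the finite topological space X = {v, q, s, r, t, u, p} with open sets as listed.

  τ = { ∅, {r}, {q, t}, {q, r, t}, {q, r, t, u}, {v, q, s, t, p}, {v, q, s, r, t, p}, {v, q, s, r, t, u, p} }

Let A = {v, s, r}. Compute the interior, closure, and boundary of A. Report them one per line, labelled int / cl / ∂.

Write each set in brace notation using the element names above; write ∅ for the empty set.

interior: largest open inside A is {r} (from ∅, {r})
cl via duality: int({q, t, u, p}) = {q, t}, so X∖{q, t} = {v, s, r, u, p}
cl∖int = {v, s, u, p}

int(A) = {r}
cl(A)  = {v, s, r, u, p}
∂A     = {v, s, u, p}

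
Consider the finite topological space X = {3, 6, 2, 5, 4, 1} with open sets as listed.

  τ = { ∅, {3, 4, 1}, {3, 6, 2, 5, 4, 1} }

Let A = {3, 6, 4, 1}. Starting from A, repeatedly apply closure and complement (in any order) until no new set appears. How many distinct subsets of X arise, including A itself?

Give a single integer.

cl via duality: int({2, 5}) = ∅, so X∖∅ = {3, 6, 2, 5, 4, 1}
Write k for closure, c for complement:
  1. A     = {3, 6, 4, 1}
  2. kA    = {3, 6, 2, 5, 4, 1}
  3. cA    = {2, 5}
  4. ckA   = ∅
  5. kcA   = {6, 2, 5}
  6. ckcA  = {3, 4, 1}
applying k or c yields no new set

6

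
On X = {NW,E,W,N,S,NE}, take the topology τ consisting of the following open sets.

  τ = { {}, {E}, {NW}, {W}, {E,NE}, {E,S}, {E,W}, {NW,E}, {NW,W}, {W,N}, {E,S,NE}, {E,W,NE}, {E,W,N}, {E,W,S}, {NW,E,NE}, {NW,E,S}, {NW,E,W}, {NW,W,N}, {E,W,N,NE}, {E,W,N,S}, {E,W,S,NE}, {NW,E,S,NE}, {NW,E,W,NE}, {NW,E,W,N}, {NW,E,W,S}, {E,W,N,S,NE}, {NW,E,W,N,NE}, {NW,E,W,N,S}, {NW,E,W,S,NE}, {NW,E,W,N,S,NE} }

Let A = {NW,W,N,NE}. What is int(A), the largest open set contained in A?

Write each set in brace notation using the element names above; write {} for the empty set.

{NW,W,N}

interior: largest open inside A is {NW,W,N} (from {}, {NW}, {W}, {NW,W}, {W,N}, {NW,W,N})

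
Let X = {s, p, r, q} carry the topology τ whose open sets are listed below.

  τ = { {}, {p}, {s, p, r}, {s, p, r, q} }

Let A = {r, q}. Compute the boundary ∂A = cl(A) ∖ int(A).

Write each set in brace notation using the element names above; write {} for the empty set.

open subsets of A: {}; so int(A) = {}
closure: X∖int(X∖A) = X∖{p} = {s, r, q}
∂A = {s, r, q} minus {} = {s, r, q}

{s, r, q}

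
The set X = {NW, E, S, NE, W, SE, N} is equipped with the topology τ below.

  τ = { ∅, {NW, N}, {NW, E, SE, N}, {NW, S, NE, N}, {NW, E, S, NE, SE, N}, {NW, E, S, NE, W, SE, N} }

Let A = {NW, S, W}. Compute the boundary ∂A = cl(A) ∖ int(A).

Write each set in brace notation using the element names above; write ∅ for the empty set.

opens ⊆ A: ∅; union → int = ∅
complement {E, NE, SE, N}; its interior ∅; cl(A) = X∖∅ = {NW, E, S, NE, W, SE, N}
boundary = {NW, E, S, NE, W, SE, N} ∖ ∅ = {NW, E, S, NE, W, SE, N}

{NW, E, S, NE, W, SE, N}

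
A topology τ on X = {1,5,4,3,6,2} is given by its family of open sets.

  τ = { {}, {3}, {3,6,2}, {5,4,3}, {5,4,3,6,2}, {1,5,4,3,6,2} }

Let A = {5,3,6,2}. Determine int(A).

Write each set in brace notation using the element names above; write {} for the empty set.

U open, U⊆A: {}, {3}, {3,6,2}. int(A) = ⋃ = {3,6,2}

{3,6,2}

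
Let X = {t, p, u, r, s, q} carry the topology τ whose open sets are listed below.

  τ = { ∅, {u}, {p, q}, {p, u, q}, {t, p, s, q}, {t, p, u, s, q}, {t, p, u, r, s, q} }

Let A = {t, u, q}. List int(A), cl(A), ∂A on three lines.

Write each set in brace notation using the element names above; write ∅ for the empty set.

opens ⊆ A: ∅, {u}; union → int = {u}
complement {p, r, s}; its interior ∅; cl(A) = X∖∅ = {t, p, u, r, s, q}
boundary = {t, p, u, r, s, q} ∖ {u} = {t, p, r, s, q}

int(A) = {u}
cl(A)  = {t, p, u, r, s, q}
∂A     = {t, p, r, s, q}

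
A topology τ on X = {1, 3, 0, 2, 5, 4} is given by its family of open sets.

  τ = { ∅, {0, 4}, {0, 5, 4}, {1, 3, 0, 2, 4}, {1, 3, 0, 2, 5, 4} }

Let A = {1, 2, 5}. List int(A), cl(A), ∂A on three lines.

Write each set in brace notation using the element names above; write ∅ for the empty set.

int(A) = ∅
cl(A)  = {1, 3, 2, 5}
∂A     = {1, 3, 2, 5}

interior: largest open inside A is ∅ (from ∅)
cl via duality: int({3, 0, 4}) = {0, 4}, so X∖{0, 4} = {1, 3, 2, 5}
cl∖int = {1, 3, 2, 5}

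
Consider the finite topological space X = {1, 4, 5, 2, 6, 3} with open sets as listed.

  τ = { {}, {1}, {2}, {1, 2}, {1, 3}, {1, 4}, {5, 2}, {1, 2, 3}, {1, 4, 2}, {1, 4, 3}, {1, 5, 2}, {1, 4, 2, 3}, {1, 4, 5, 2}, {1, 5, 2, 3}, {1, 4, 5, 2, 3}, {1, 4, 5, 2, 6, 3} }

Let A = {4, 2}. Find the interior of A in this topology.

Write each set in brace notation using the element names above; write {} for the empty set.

{2}

open subsets of A: {}, {2}; so int(A) = {2}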